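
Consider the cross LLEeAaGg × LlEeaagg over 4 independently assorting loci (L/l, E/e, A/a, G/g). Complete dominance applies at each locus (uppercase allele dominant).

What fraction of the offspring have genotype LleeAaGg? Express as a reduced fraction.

LLEeAaGg gametes: LEAG×2, LEAg×2, LEaG×2, LEag×2, LeAG×2, LeAg×2, LeaG×2, Leag×2
LlEeaagg gametes: LEag×4, Leag×4, lEag×4, leag×4
LLEeAaGg×LlEeaagg grid (16·16=256): LLEEAaGg=8 LLEEAagg=8 LLEEaaGg=8 LLEEaagg=8 LLEeAaGg=16 LLEeAagg=16 LLEeaaGg=16 LLEeaagg=16 LLeeAaGg=8 LLeeAagg=8 LLeeaaGg=8 LLeeaagg=8 LlEEAaGg=8 LlEEAagg=8 LlEEaaGg=8 LlEEaagg=8 LlEeAaGg=16 LlEeAagg=16 LlEeaaGg=16 LlEeaagg=16 LleeAaGg=8 LleeAagg=8 LleeaaGg=8 Lleeaagg=8
LleeAaGg hits 8/256; gcd=8; 8÷8/256÷8 = 1/32

P(LleeAaGg) = 1/32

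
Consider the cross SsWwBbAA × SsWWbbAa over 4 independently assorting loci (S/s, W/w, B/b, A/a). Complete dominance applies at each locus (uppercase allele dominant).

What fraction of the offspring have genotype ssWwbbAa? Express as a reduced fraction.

P(ssWwbbAa) = 1/32

SsWwBbAA gametes: SWBA×2, SWbA×2, SwBA×2, SwbA×2, sWBA×2, sWbA×2, swBA×2, swbA×2
SsWWbbAa gametes: SWbA×4, SWba×4, sWbA×4, sWba×4
SsWwBbAA×SsWWbbAa grid (16·16=256): SSWWBbAA=8 SSWWBbAa=8 SSWWbbAA=8 SSWWbbAa=8 SSWwBbAA=8 SSWwBbAa=8 SSWwbbAA=8 SSWwbbAa=8 SsWWBbAA=16 SsWWBbAa=16 SsWWbbAA=16 SsWWbbAa=16 SsWwBbAA=16 SsWwBbAa=16 SsWwbbAA=16 SsWwbbAa=16 ssWWBbAA=8 ssWWBbAa=8 ssWWbbAA=8 ssWWbbAa=8 ssWwBbAA=8 ssWwBbAa=8 ssWwbbAA=8 ssWwbbAa=8
ssWwbbAa hits 8/256; gcd=8; 8÷8/256÷8 = 1/32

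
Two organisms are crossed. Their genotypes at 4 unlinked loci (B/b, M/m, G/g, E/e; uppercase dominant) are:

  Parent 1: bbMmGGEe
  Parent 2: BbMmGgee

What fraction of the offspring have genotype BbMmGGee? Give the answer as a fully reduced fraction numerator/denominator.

bbMmGGEe gametes: bMGE×4, bMGe×4, bmGE×4, bmGe×4
BbMmGgee gametes: BMGe×2, BMge×2, BmGe×2, Bmge×2, bMGe×2, bMge×2, bmGe×2, bmge×2
bbMmGGEe×BbMmGgee grid (16·16=256): BbMMGGEe=8 BbMMGGee=8 BbMMGgEe=8 BbMMGgee=8 BbMmGGEe=16 BbMmGGee=16 BbMmGgEe=16 BbMmGgee=16 BbmmGGEe=8 BbmmGGee=8 BbmmGgEe=8 BbmmGgee=8 bbMMGGEe=8 bbMMGGee=8 bbMMGgEe=8 bbMMGgee=8 bbMmGGEe=16 bbMmGGee=16 bbMmGgEe=16 bbMmGgee=16 bbmmGGEe=8 bbmmGGee=8 bbmmGgEe=8 bbmmGgee=8
BbMmGGee hits 16/256; gcd=16; 16÷16/256÷16 = 1/16

P(BbMmGGee) = 1/16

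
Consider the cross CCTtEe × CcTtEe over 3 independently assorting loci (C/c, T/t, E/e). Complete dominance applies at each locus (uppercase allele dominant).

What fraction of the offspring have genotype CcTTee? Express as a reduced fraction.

P(CcTTee) = 1/32

CCTtEe gametes: CTE×2, CTe×2, CtE×2, Cte×2
CcTtEe gametes: CTE×1, CTe×1, CtE×1, Cte×1, cTE×1, cTe×1, ctE×1, cte×1
CCTtEe×CcTtEe grid (8·8=64): CCTTEE=2 CCTTEe=4 CCTTee=2 CCTtEE=4 CCTtEe=8 CCTtee=4 CCttEE=2 CCttEe=4 CCttee=2 CcTTEE=2 CcTTEe=4 CcTTee=2 CcTtEE=4 CcTtEe=8 CcTtee=4 CcttEE=2 CcttEe=4 Ccttee=2
CcTTee hits 2/64; gcd=2; 2÷2/64÷2 = 1/32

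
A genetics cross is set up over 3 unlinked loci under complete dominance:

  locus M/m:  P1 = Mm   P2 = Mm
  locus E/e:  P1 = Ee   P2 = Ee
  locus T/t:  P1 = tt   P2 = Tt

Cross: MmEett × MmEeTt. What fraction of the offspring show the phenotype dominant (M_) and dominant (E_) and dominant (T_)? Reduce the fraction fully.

MmEett gametes: MEt×2, Met×2, mEt×2, met×2
MmEeTt gametes: MET×1, MEt×1, MeT×1, Met×1, mET×1, mEt×1, meT×1, met×1
MmEett×MmEeTt grid (8·8=64): MMEETt=2 MMEEtt=2 MMEeTt=4 MMEett=4 MMeeTt=2 MMeett=2 MmEETt=4 MmEEtt=4 MmEeTt=8 MmEett=8 MmeeTt=4 Mmeett=4 mmEETt=2 mmEEtt=2 mmEeTt=4 mmEett=4 mmeeTt=2 mmeett=2
M_ E_ T_ hits 18/64; gcd=2; 18÷2/64÷2 = 9/32

P(M_ E_ T_) = 9/32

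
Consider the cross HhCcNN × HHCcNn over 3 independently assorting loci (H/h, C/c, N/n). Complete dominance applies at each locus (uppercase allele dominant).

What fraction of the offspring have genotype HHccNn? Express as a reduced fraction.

HhCcNN gametes: HCN×2, HcN×2, hCN×2, hcN×2
HHCcNn gametes: HCN×2, HCn×2, HcN×2, Hcn×2
HhCcNN×HHCcNn grid (8·8=64): HHCCNN=4 HHCCNn=4 HHCcNN=8 HHCcNn=8 HHccNN=4 HHccNn=4 HhCCNN=4 HhCCNn=4 HhCcNN=8 HhCcNn=8 HhccNN=4 HhccNn=4
HHccNn hits 4/64; gcd=4; 4÷4/64÷4 = 1/16

P(HHccNn) = 1/16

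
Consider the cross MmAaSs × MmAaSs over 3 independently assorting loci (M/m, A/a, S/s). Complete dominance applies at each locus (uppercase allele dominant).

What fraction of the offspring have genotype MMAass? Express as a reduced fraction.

P(MMAass) = 1/32

MmAaSs gametes: MAS×1, MAs×1, MaS×1, Mas×1, mAS×1, mAs×1, maS×1, mas×1
MmAaSs gametes: MAS×1, MAs×1, MaS×1, Mas×1, mAS×1, mAs×1, maS×1, mas×1
MmAaSs×MmAaSs grid (8·8=64): MMAASS=1 MMAASs=2 MMAAss=1 MMAaSS=2 MMAaSs=4 MMAass=2 MMaaSS=1 MMaaSs=2 MMaass=1 MmAASS=2 MmAASs=4 MmAAss=2 MmAaSS=4 MmAaSs=8 MmAass=4 MmaaSS=2 MmaaSs=4 Mmaass=2 mmAASS=1 mmAASs=2 mmAAss=1 mmAaSS=2 mmAaSs=4 mmAass=2 mmaaSS=1 mmaaSs=2 mmaass=1
MMAass hits 2/64; gcd=2; 2÷2/64÷2 = 1/32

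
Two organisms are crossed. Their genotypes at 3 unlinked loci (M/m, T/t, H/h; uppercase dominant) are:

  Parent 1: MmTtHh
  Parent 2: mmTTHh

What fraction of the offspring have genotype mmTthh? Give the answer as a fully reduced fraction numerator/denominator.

MmTtHh gametes: MTH×1, MTh×1, MtH×1, Mth×1, mTH×1, mTh×1, mtH×1, mth×1
mmTTHh gametes: mTH×4, mTh×4
MmTtHh×mmTTHh grid (8·8=64): MmTTHH=4 MmTTHh=8 MmTThh=4 MmTtHH=4 MmTtHh=8 MmTthh=4 mmTTHH=4 mmTTHh=8 mmTThh=4 mmTtHH=4 mmTtHh=8 mmTthh=4
mmTthh hits 4/64; gcd=4; 4÷4/64÷4 = 1/16

P(mmTthh) = 1/16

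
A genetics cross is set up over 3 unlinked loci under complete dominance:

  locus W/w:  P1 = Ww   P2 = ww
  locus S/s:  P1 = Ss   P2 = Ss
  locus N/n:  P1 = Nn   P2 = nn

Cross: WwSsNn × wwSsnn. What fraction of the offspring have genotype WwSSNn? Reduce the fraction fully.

P(WwSSNn) = 1/16

WwSsNn gametes: WSN×1, WSn×1, WsN×1, Wsn×1, wSN×1, wSn×1, wsN×1, wsn×1
wwSsnn gametes: wSn×4, wsn×4
WwSsNn×wwSsnn grid (8·8=64): WwSSNn=4 WwSSnn=4 WwSsNn=8 WwSsnn=8 WwssNn=4 Wwssnn=4 wwSSNn=4 wwSSnn=4 wwSsNn=8 wwSsnn=8 wwssNn=4 wwssnn=4
WwSSNn hits 4/64; gcd=4; 4÷4/64÷4 = 1/16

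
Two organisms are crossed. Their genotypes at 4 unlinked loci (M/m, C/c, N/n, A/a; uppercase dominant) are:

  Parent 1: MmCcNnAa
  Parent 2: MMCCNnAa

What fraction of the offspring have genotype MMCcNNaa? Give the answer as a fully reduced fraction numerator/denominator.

P(MMCcNNaa) = 1/64

MmCcNnAa gametes: MCNA×1, MCNa×1, MCnA×1, MCna×1, McNA×1, McNa×1, McnA×1, Mcna×1, mCNA×1, mCNa×1, mCnA×1, mCna×1, mcNA×1, mcNa×1, mcnA×1, mcna×1
MMCCNnAa gametes: MCNA×4, MCNa×4, MCnA×4, MCna×4
MmCcNnAa×MMCCNnAa grid (16·16=256): MMCCNNAA=4 MMCCNNAa=8 MMCCNNaa=4 MMCCNnAA=8 MMCCNnAa=16 MMCCNnaa=8 MMCCnnAA=4 MMCCnnAa=8 MMCCnnaa=4 MMCcNNAA=4 MMCcNNAa=8 MMCcNNaa=4 MMCcNnAA=8 MMCcNnAa=16 MMCcNnaa=8 MMCcnnAA=4 MMCcnnAa=8 MMCcnnaa=4 MmCCNNAA=4 MmCCNNAa=8 MmCCNNaa=4 MmCCNnAA=8 MmCCNnAa=16 MmCCNnaa=8 MmCCnnAA=4 MmCCnnAa=8 MmCCnnaa=4 MmCcNNAA=4 MmCcNNAa=8 MmCcNNaa=4 MmCcNnAA=8 MmCcNnAa=16 MmCcNnaa=8 MmCcnnAA=4 MmCcnnAa=8 MmCcnnaa=4
MMCcNNaa hits 4/256; gcd=4; 4÷4/256÷4 = 1/64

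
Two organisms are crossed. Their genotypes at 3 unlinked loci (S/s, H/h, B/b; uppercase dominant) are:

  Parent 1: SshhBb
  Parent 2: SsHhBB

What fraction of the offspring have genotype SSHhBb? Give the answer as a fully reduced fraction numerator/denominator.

SshhBb gametes: ShB×2, Shb×2, shB×2, shb×2
SsHhBB gametes: SHB×2, ShB×2, sHB×2, shB×2
SshhBb×SsHhBB grid (8·8=64): SSHhBB=4 SSHhBb=4 SShhBB=4 SShhBb=4 SsHhBB=8 SsHhBb=8 SshhBB=8 SshhBb=8 ssHhBB=4 ssHhBb=4 sshhBB=4 sshhBb=4
SSHhBb hits 4/64; gcd=4; 4÷4/64÷4 = 1/16

P(SSHhBb) = 1/16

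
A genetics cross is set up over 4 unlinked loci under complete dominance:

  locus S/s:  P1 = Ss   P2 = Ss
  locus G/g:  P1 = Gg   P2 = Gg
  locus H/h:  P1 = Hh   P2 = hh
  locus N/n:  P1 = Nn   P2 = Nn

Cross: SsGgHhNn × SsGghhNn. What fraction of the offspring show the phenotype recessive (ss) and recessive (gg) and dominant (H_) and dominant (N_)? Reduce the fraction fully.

P(ss gg H_ N_) = 3/128

SsGgHhNn gametes: SGHN×1, SGHn×1, SGhN×1, SGhn×1, SgHN×1, SgHn×1, SghN×1, Sghn×1, sGHN×1, sGHn×1, sGhN×1, sGhn×1, sgHN×1, sgHn×1, sghN×1, sghn×1
SsGghhNn gametes: SGhN×2, SGhn×2, SghN×2, Sghn×2, sGhN×2, sGhn×2, sghN×2, sghn×2
SsGgHhNn×SsGghhNn grid (16·16=256): SSGGHhNN=2 SSGGHhNn=4 SSGGHhnn=2 SSGGhhNN=2 SSGGhhNn=4 SSGGhhnn=2 SSGgHhNN=4 SSGgHhNn=8 SSGgHhnn=4 SSGghhNN=4 SSGghhNn=8 SSGghhnn=4 SSggHhNN=2 SSggHhNn=4 SSggHhnn=2 SSgghhNN=2 SSgghhNn=4 SSgghhnn=2 SsGGHhNN=4 SsGGHhNn=8 SsGGHhnn=4 SsGGhhNN=4 SsGGhhNn=8 SsGGhhnn=4 SsGgHhNN=8 SsGgHhNn=16 SsGgHhnn=8 SsGghhNN=8 SsGghhNn=16 SsGghhnn=8 SsggHhNN=4 SsggHhNn=8 SsggHhnn=4 SsgghhNN=4 SsgghhNn=8 Ssgghhnn=4 ssGGHhNN=2 ssGGHhNn=4 ssGGHhnn=2 ssGGhhNN=2 ssGGhhNn=4 ssGGhhnn=2 ssGgHhNN=4 ssGgHhNn=8 ssGgHhnn=4 ssGghhNN=4 ssGghhNn=8 ssGghhnn=4 ssggHhNN=2 ssggHhNn=4 ssggHhnn=2 ssgghhNN=2 ssgghhNn=4 ssgghhnn=2
ss gg H_ N_ hits 6/256; gcd=2; 6÷2/256÷2 = 3/128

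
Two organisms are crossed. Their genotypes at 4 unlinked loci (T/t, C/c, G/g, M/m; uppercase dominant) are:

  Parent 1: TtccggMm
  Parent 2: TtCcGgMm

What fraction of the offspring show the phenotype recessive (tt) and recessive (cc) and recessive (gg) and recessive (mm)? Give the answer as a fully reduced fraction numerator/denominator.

P(tt cc gg mm) = 1/64

TtccggMm gametes: TcgM×4, Tcgm×4, tcgM×4, tcgm×4
TtCcGgMm gametes: TCGM×1, TCGm×1, TCgM×1, TCgm×1, TcGM×1, TcGm×1, TcgM×1, Tcgm×1, tCGM×1, tCGm×1, tCgM×1, tCgm×1, tcGM×1, tcGm×1, tcgM×1, tcgm×1
TtccggMm×TtCcGgMm grid (16·16=256): TTCcGgMM=4 TTCcGgMm=8 TTCcGgmm=4 TTCcggMM=4 TTCcggMm=8 TTCcggmm=4 TTccGgMM=4 TTccGgMm=8 TTccGgmm=4 TTccggMM=4 TTccggMm=8 TTccggmm=4 TtCcGgMM=8 TtCcGgMm=16 TtCcGgmm=8 TtCcggMM=8 TtCcggMm=16 TtCcggmm=8 TtccGgMM=8 TtccGgMm=16 TtccGgmm=8 TtccggMM=8 TtccggMm=16 Ttccggmm=8 ttCcGgMM=4 ttCcGgMm=8 ttCcGgmm=4 ttCcggMM=4 ttCcggMm=8 ttCcggmm=4 ttccGgMM=4 ttccGgMm=8 ttccGgmm=4 ttccggMM=4 ttccggMm=8 ttccggmm=4
tt cc gg mm hits 4/256; gcd=4; 4÷4/256÷4 = 1/64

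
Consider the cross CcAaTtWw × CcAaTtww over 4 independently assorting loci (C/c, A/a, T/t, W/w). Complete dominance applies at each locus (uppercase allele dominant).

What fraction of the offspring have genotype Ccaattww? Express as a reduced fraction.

CcAaTtWw gametes: CATW×1, CATw×1, CAtW×1, CAtw×1, CaTW×1, CaTw×1, CatW×1, Catw×1, cATW×1, cATw×1, cAtW×1, cAtw×1, caTW×1, caTw×1, catW×1, catw×1
CcAaTtww gametes: CATw×2, CAtw×2, CaTw×2, Catw×2, cATw×2, cAtw×2, caTw×2, catw×2
CcAaTtWw×CcAaTtww grid (16·16=256): CCAATTWw=2 CCAATTww=2 CCAATtWw=4 CCAATtww=4 CCAAttWw=2 CCAAttww=2 CCAaTTWw=4 CCAaTTww=4 CCAaTtWw=8 CCAaTtww=8 CCAattWw=4 CCAattww=4 CCaaTTWw=2 CCaaTTww=2 CCaaTtWw=4 CCaaTtww=4 CCaattWw=2 CCaattww=2 CcAATTWw=4 CcAATTww=4 CcAATtWw=8 CcAATtww=8 CcAAttWw=4 CcAAttww=4 CcAaTTWw=8 CcAaTTww=8 CcAaTtWw=16 CcAaTtww=16 CcAattWw=8 CcAattww=8 CcaaTTWw=4 CcaaTTww=4 CcaaTtWw=8 CcaaTtww=8 CcaattWw=4 Ccaattww=4 ccAATTWw=2 ccAATTww=2 ccAATtWw=4 ccAATtww=4 ccAAttWw=2 ccAAttww=2 ccAaTTWw=4 ccAaTTww=4 ccAaTtWw=8 ccAaTtww=8 ccAattWw=4 ccAattww=4 ccaaTTWw=2 ccaaTTww=2 ccaaTtWw=4 ccaaTtww=4 ccaattWw=2 ccaattww=2
Ccaattww hits 4/256; gcd=4; 4÷4/256÷4 = 1/64

P(Ccaattww) = 1/64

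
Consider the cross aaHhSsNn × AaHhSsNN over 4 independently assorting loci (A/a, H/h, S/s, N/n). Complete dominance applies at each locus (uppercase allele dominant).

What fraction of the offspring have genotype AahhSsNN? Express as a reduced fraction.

aaHhSsNn gametes: aHSN×2, aHSn×2, aHsN×2, aHsn×2, ahSN×2, ahSn×2, ahsN×2, ahsn×2
AaHhSsNN gametes: AHSN×2, AHsN×2, AhSN×2, AhsN×2, aHSN×2, aHsN×2, ahSN×2, ahsN×2
aaHhSsNn×AaHhSsNN grid (16·16=256): AaHHSSNN=4 AaHHSSNn=4 AaHHSsNN=8 AaHHSsNn=8 AaHHssNN=4 AaHHssNn=4 AaHhSSNN=8 AaHhSSNn=8 AaHhSsNN=16 AaHhSsNn=16 AaHhssNN=8 AaHhssNn=8 AahhSSNN=4 AahhSSNn=4 AahhSsNN=8 AahhSsNn=8 AahhssNN=4 AahhssNn=4 aaHHSSNN=4 aaHHSSNn=4 aaHHSsNN=8 aaHHSsNn=8 aaHHssNN=4 aaHHssNn=4 aaHhSSNN=8 aaHhSSNn=8 aaHhSsNN=16 aaHhSsNn=16 aaHhssNN=8 aaHhssNn=8 aahhSSNN=4 aahhSSNn=4 aahhSsNN=8 aahhSsNn=8 aahhssNN=4 aahhssNn=4
AahhSsNN hits 8/256; gcd=8; 8÷8/256÷8 = 1/32

P(AahhSsNN) = 1/32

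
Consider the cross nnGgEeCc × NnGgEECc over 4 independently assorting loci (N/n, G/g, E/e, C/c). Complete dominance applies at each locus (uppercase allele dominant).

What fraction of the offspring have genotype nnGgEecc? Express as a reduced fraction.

P(nnGgEecc) = 1/32

nnGgEeCc gametes: nGEC×2, nGEc×2, nGeC×2, nGec×2, ngEC×2, ngEc×2, ngeC×2, ngec×2
NnGgEECc gametes: NGEC×2, NGEc×2, NgEC×2, NgEc×2, nGEC×2, nGEc×2, ngEC×2, ngEc×2
nnGgEeCc×NnGgEECc grid (16·16=256): NnGGEECC=4 NnGGEECc=8 NnGGEEcc=4 NnGGEeCC=4 NnGGEeCc=8 NnGGEecc=4 NnGgEECC=8 NnGgEECc=16 NnGgEEcc=8 NnGgEeCC=8 NnGgEeCc=16 NnGgEecc=8 NnggEECC=4 NnggEECc=8 NnggEEcc=4 NnggEeCC=4 NnggEeCc=8 NnggEecc=4 nnGGEECC=4 nnGGEECc=8 nnGGEEcc=4 nnGGEeCC=4 nnGGEeCc=8 nnGGEecc=4 nnGgEECC=8 nnGgEECc=16 nnGgEEcc=8 nnGgEeCC=8 nnGgEeCc=16 nnGgEecc=8 nnggEECC=4 nnggEECc=8 nnggEEcc=4 nnggEeCC=4 nnggEeCc=8 nnggEecc=4
nnGgEecc hits 8/256; gcd=8; 8÷8/256÷8 = 1/32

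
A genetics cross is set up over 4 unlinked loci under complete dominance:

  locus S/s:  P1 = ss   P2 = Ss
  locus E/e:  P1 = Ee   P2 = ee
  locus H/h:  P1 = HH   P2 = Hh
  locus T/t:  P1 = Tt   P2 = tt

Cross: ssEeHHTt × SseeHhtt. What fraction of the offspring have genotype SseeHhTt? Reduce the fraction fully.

ssEeHHTt gametes: sEHT×4, sEHt×4, seHT×4, seHt×4
SseeHhtt gametes: SeHt×4, Seht×4, seHt×4, seht×4
ssEeHHTt×SseeHhtt grid (16·16=256): SsEeHHTt=16 SsEeHHtt=16 SsEeHhTt=16 SsEeHhtt=16 SseeHHTt=16 SseeHHtt=16 SseeHhTt=16 SseeHhtt=16 ssEeHHTt=16 ssEeHHtt=16 ssEeHhTt=16 ssEeHhtt=16 sseeHHTt=16 sseeHHtt=16 sseeHhTt=16 sseeHhtt=16
SseeHhTt hits 16/256; gcd=16; 16÷16/256÷16 = 1/16

P(SseeHhTt) = 1/16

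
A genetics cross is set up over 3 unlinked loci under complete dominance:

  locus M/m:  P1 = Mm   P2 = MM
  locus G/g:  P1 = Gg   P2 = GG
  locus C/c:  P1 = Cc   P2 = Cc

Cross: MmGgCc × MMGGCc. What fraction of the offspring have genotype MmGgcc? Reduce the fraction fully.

P(MmGgcc) = 1/16

MmGgCc gametes: MGC×1, MGc×1, MgC×1, Mgc×1, mGC×1, mGc×1, mgC×1, mgc×1
MMGGCc gametes: MGC×4, MGc×4
MmGgCc×MMGGCc grid (8·8=64): MMGGCC=4 MMGGCc=8 MMGGcc=4 MMGgCC=4 MMGgCc=8 MMGgcc=4 MmGGCC=4 MmGGCc=8 MmGGcc=4 MmGgCC=4 MmGgCc=8 MmGgcc=4
MmGgcc hits 4/64; gcd=4; 4÷4/64÷4 = 1/16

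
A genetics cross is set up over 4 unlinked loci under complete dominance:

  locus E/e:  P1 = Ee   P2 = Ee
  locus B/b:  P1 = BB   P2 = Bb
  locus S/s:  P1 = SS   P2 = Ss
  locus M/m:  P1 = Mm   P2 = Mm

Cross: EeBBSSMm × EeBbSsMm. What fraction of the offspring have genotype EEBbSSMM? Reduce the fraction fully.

P(EEBbSSMM) = 1/64

EeBBSSMm gametes: EBSM×4, EBSm×4, eBSM×4, eBSm×4
EeBbSsMm gametes: EBSM×1, EBSm×1, EBsM×1, EBsm×1, EbSM×1, EbSm×1, EbsM×1, Ebsm×1, eBSM×1, eBSm×1, eBsM×1, eBsm×1, ebSM×1, ebSm×1, ebsM×1, ebsm×1
EeBBSSMm×EeBbSsMm grid (16·16=256): EEBBSSMM=4 EEBBSSMm=8 EEBBSSmm=4 EEBBSsMM=4 EEBBSsMm=8 EEBBSsmm=4 EEBbSSMM=4 EEBbSSMm=8 EEBbSSmm=4 EEBbSsMM=4 EEBbSsMm=8 EEBbSsmm=4 EeBBSSMM=8 EeBBSSMm=16 EeBBSSmm=8 EeBBSsMM=8 EeBBSsMm=16 EeBBSsmm=8 EeBbSSMM=8 EeBbSSMm=16 EeBbSSmm=8 EeBbSsMM=8 EeBbSsMm=16 EeBbSsmm=8 eeBBSSMM=4 eeBBSSMm=8 eeBBSSmm=4 eeBBSsMM=4 eeBBSsMm=8 eeBBSsmm=4 eeBbSSMM=4 eeBbSSMm=8 eeBbSSmm=4 eeBbSsMM=4 eeBbSsMm=8 eeBbSsmm=4
EEBbSSMM hits 4/256; gcd=4; 4÷4/256÷4 = 1/64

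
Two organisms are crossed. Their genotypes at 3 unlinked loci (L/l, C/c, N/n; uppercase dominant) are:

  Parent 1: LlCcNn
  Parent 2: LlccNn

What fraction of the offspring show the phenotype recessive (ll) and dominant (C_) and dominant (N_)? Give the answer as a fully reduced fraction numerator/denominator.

LlCcNn gametes: LCN×1, LCn×1, LcN×1, Lcn×1, lCN×1, lCn×1, lcN×1, lcn×1
LlccNn gametes: LcN×2, Lcn×2, lcN×2, lcn×2
LlCcNn×LlccNn grid (8·8=64): LLCcNN=2 LLCcNn=4 LLCcnn=2 LLccNN=2 LLccNn=4 LLccnn=2 LlCcNN=4 LlCcNn=8 LlCcnn=4 LlccNN=4 LlccNn=8 Llccnn=4 llCcNN=2 llCcNn=4 llCcnn=2 llccNN=2 llccNn=4 llccnn=2
ll C_ N_ hits 6/64; gcd=2; 6÷2/64÷2 = 3/32

P(ll C_ N_) = 3/32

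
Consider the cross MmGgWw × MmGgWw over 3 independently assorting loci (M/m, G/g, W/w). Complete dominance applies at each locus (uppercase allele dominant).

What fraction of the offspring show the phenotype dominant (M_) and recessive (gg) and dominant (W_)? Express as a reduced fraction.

P(M_ gg W_) = 9/64

MmGgWw gametes: MGW×1, MGw×1, MgW×1, Mgw×1, mGW×1, mGw×1, mgW×1, mgw×1
MmGgWw gametes: MGW×1, MGw×1, MgW×1, Mgw×1, mGW×1, mGw×1, mgW×1, mgw×1
MmGgWw×MmGgWw grid (8·8=64): MMGGWW=1 MMGGWw=2 MMGGww=1 MMGgWW=2 MMGgWw=4 MMGgww=2 MMggWW=1 MMggWw=2 MMggww=1 MmGGWW=2 MmGGWw=4 MmGGww=2 MmGgWW=4 MmGgWw=8 MmGgww=4 MmggWW=2 MmggWw=4 Mmggww=2 mmGGWW=1 mmGGWw=2 mmGGww=1 mmGgWW=2 mmGgWw=4 mmGgww=2 mmggWW=1 mmggWw=2 mmggww=1
M_ gg W_ hits 9/64; gcd=1; 9÷1/64÷1 = 9/64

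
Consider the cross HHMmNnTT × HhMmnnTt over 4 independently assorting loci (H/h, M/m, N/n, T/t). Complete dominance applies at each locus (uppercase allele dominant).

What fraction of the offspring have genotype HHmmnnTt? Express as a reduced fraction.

HHMmNnTT gametes: HMNT×4, HMnT×4, HmNT×4, HmnT×4
HhMmnnTt gametes: HMnT×2, HMnt×2, HmnT×2, Hmnt×2, hMnT×2, hMnt×2, hmnT×2, hmnt×2
HHMmNnTT×HhMmnnTt grid (16·16=256): HHMMNnTT=8 HHMMNnTt=8 HHMMnnTT=8 HHMMnnTt=8 HHMmNnTT=16 HHMmNnTt=16 HHMmnnTT=16 HHMmnnTt=16 HHmmNnTT=8 HHmmNnTt=8 HHmmnnTT=8 HHmmnnTt=8 HhMMNnTT=8 HhMMNnTt=8 HhMMnnTT=8 HhMMnnTt=8 HhMmNnTT=16 HhMmNnTt=16 HhMmnnTT=16 HhMmnnTt=16 HhmmNnTT=8 HhmmNnTt=8 HhmmnnTT=8 HhmmnnTt=8
HHmmnnTt hits 8/256; gcd=8; 8÷8/256÷8 = 1/32

P(HHmmnnTt) = 1/32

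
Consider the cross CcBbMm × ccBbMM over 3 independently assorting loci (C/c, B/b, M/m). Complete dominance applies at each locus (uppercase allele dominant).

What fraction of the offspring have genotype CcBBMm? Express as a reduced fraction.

P(CcBBMm) = 1/16

CcBbMm gametes: CBM×1, CBm×1, CbM×1, Cbm×1, cBM×1, cBm×1, cbM×1, cbm×1
ccBbMM gametes: cBM×4, cbM×4
CcBbMm×ccBbMM grid (8·8=64): CcBBMM=4 CcBBMm=4 CcBbMM=8 CcBbMm=8 CcbbMM=4 CcbbMm=4 ccBBMM=4 ccBBMm=4 ccBbMM=8 ccBbMm=8 ccbbMM=4 ccbbMm=4
CcBBMm hits 4/64; gcd=4; 4÷4/64÷4 = 1/16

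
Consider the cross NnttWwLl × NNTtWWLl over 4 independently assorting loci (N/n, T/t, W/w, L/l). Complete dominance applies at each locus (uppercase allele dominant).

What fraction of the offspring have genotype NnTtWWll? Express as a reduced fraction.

P(NnTtWWll) = 1/32

NnttWwLl gametes: NtWL×2, NtWl×2, NtwL×2, Ntwl×2, ntWL×2, ntWl×2, ntwL×2, ntwl×2
NNTtWWLl gametes: NTWL×4, NTWl×4, NtWL×4, NtWl×4
NnttWwLl×NNTtWWLl grid (16·16=256): NNTtWWLL=8 NNTtWWLl=16 NNTtWWll=8 NNTtWwLL=8 NNTtWwLl=16 NNTtWwll=8 NNttWWLL=8 NNttWWLl=16 NNttWWll=8 NNttWwLL=8 NNttWwLl=16 NNttWwll=8 NnTtWWLL=8 NnTtWWLl=16 NnTtWWll=8 NnTtWwLL=8 NnTtWwLl=16 NnTtWwll=8 NnttWWLL=8 NnttWWLl=16 NnttWWll=8 NnttWwLL=8 NnttWwLl=16 NnttWwll=8
NnTtWWll hits 8/256; gcd=8; 8÷8/256÷8 = 1/32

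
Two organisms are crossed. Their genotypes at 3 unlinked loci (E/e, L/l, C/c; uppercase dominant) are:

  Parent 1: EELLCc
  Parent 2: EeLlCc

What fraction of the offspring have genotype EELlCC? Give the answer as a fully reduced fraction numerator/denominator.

P(EELlCC) = 1/16

EELLCc gametes: ELC×4, ELc×4
EeLlCc gametes: ELC×1, ELc×1, ElC×1, Elc×1, eLC×1, eLc×1, elC×1, elc×1
EELLCc×EeLlCc grid (8·8=64): EELLCC=4 EELLCc=8 EELLcc=4 EELlCC=4 EELlCc=8 EELlcc=4 EeLLCC=4 EeLLCc=8 EeLLcc=4 EeLlCC=4 EeLlCc=8 EeLlcc=4
EELlCC hits 4/64; gcd=4; 4÷4/64÷4 = 1/16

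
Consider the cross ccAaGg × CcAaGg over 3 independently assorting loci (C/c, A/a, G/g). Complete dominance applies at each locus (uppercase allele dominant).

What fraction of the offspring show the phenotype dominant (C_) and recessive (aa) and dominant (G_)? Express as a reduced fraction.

P(C_ aa G_) = 3/32

ccAaGg gametes: cAG×2, cAg×2, caG×2, cag×2
CcAaGg gametes: CAG×1, CAg×1, CaG×1, Cag×1, cAG×1, cAg×1, caG×1, cag×1
ccAaGg×CcAaGg grid (8·8=64): CcAAGG=2 CcAAGg=4 CcAAgg=2 CcAaGG=4 CcAaGg=8 CcAagg=4 CcaaGG=2 CcaaGg=4 Ccaagg=2 ccAAGG=2 ccAAGg=4 ccAAgg=2 ccAaGG=4 ccAaGg=8 ccAagg=4 ccaaGG=2 ccaaGg=4 ccaagg=2
C_ aa G_ hits 6/64; gcd=2; 6÷2/64÷2 = 3/32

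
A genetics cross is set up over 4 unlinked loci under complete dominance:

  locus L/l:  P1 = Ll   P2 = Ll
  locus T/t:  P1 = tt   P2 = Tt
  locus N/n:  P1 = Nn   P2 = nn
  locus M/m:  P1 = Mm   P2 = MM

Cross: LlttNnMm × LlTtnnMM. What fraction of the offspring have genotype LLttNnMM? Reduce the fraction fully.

LlttNnMm gametes: LtNM×2, LtNm×2, LtnM×2, Ltnm×2, ltNM×2, ltNm×2, ltnM×2, ltnm×2
LlTtnnMM gametes: LTnM×4, LtnM×4, lTnM×4, ltnM×4
LlttNnMm×LlTtnnMM grid (16·16=256): LLTtNnMM=8 LLTtNnMm=8 LLTtnnMM=8 LLTtnnMm=8 LLttNnMM=8 LLttNnMm=8 LLttnnMM=8 LLttnnMm=8 LlTtNnMM=16 LlTtNnMm=16 LlTtnnMM=16 LlTtnnMm=16 LlttNnMM=16 LlttNnMm=16 LlttnnMM=16 LlttnnMm=16 llTtNnMM=8 llTtNnMm=8 llTtnnMM=8 llTtnnMm=8 llttNnMM=8 llttNnMm=8 llttnnMM=8 llttnnMm=8
LLttNnMM hits 8/256; gcd=8; 8÷8/256÷8 = 1/32

P(LLttNnMM) = 1/32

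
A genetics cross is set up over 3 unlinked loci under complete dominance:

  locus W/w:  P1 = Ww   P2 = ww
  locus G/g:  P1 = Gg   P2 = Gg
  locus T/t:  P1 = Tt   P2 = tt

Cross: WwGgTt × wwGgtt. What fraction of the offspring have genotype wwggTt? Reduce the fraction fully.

WwGgTt gametes: WGT×1, WGt×1, WgT×1, Wgt×1, wGT×1, wGt×1, wgT×1, wgt×1
wwGgtt gametes: wGt×4, wgt×4
WwGgTt×wwGgtt grid (8·8=64): WwGGTt=4 WwGGtt=4 WwGgTt=8 WwGgtt=8 WwggTt=4 Wwggtt=4 wwGGTt=4 wwGGtt=4 wwGgTt=8 wwGgtt=8 wwggTt=4 wwggtt=4
wwggTt hits 4/64; gcd=4; 4÷4/64÷4 = 1/16

P(wwggTt) = 1/16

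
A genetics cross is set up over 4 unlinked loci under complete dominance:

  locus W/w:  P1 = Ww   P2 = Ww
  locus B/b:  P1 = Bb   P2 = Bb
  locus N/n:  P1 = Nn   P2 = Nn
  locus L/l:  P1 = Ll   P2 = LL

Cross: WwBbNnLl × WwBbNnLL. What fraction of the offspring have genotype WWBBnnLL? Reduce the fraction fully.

P(WWBBnnLL) = 1/128

WwBbNnLl gametes: WBNL×1, WBNl×1, WBnL×1, WBnl×1, WbNL×1, WbNl×1, WbnL×1, Wbnl×1, wBNL×1, wBNl×1, wBnL×1, wBnl×1, wbNL×1, wbNl×1, wbnL×1, wbnl×1
WwBbNnLL gametes: WBNL×2, WBnL×2, WbNL×2, WbnL×2, wBNL×2, wBnL×2, wbNL×2, wbnL×2
WwBbNnLl×WwBbNnLL grid (16·16=256): WWBBNNLL=2 WWBBNNLl=2 WWBBNnLL=4 WWBBNnLl=4 WWBBnnLL=2 WWBBnnLl=2 WWBbNNLL=4 WWBbNNLl=4 WWBbNnLL=8 WWBbNnLl=8 WWBbnnLL=4 WWBbnnLl=4 WWbbNNLL=2 WWbbNNLl=2 WWbbNnLL=4 WWbbNnLl=4 WWbbnnLL=2 WWbbnnLl=2 WwBBNNLL=4 WwBBNNLl=4 WwBBNnLL=8 WwBBNnLl=8 WwBBnnLL=4 WwBBnnLl=4 WwBbNNLL=8 WwBbNNLl=8 WwBbNnLL=16 WwBbNnLl=16 WwBbnnLL=8 WwBbnnLl=8 WwbbNNLL=4 WwbbNNLl=4 WwbbNnLL=8 WwbbNnLl=8 WwbbnnLL=4 WwbbnnLl=4 wwBBNNLL=2 wwBBNNLl=2 wwBBNnLL=4 wwBBNnLl=4 wwBBnnLL=2 wwBBnnLl=2 wwBbNNLL=4 wwBbNNLl=4 wwBbNnLL=8 wwBbNnLl=8 wwBbnnLL=4 wwBbnnLl=4 wwbbNNLL=2 wwbbNNLl=2 wwbbNnLL=4 wwbbNnLl=4 wwbbnnLL=2 wwbbnnLl=2
WWBBnnLL hits 2/256; gcd=2; 2÷2/256÷2 = 1/128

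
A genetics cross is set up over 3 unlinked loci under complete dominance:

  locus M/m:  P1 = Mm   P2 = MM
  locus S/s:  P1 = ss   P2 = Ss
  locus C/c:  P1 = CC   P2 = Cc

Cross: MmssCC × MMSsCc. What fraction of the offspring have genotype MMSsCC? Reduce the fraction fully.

MmssCC gametes: MsC×4, msC×4
MMSsCc gametes: MSC×2, MSc×2, MsC×2, Msc×2
MmssCC×MMSsCc grid (8·8=64): MMSsCC=8 MMSsCc=8 MMssCC=8 MMssCc=8 MmSsCC=8 MmSsCc=8 MmssCC=8 MmssCc=8
MMSsCC hits 8/64; gcd=8; 8÷8/64÷8 = 1/8

P(MMSsCC) = 1/8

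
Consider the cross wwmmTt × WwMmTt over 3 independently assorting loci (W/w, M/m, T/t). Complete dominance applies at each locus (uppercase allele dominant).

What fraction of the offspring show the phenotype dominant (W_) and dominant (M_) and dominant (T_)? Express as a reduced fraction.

wwmmTt gametes: wmT×4, wmt×4
WwMmTt gametes: WMT×1, WMt×1, WmT×1, Wmt×1, wMT×1, wMt×1, wmT×1, wmt×1
wwmmTt×WwMmTt grid (8·8=64): WwMmTT=4 WwMmTt=8 WwMmtt=4 WwmmTT=4 WwmmTt=8 Wwmmtt=4 wwMmTT=4 wwMmTt=8 wwMmtt=4 wwmmTT=4 wwmmTt=8 wwmmtt=4
W_ M_ T_ hits 12/64; gcd=4; 12÷4/64÷4 = 3/16

P(W_ M_ T_) = 3/16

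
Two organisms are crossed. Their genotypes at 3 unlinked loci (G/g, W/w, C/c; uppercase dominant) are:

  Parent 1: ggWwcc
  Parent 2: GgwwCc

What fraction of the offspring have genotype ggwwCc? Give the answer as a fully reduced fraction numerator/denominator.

ggWwcc gametes: gWc×4, gwc×4
GgwwCc gametes: GwC×2, Gwc×2, gwC×2, gwc×2
ggWwcc×GgwwCc grid (8·8=64): GgWwCc=8 GgWwcc=8 GgwwCc=8 Ggwwcc=8 ggWwCc=8 ggWwcc=8 ggwwCc=8 ggwwcc=8
ggwwCc hits 8/64; gcd=8; 8÷8/64÷8 = 1/8

P(ggwwCc) = 1/8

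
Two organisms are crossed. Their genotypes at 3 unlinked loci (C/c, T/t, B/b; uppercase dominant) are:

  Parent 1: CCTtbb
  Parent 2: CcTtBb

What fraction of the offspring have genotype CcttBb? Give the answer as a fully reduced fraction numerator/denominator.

CCTtbb gametes: CTb×4, Ctb×4
CcTtBb gametes: CTB×1, CTb×1, CtB×1, Ctb×1, cTB×1, cTb×1, ctB×1, ctb×1
CCTtbb×CcTtBb grid (8·8=64): CCTTBb=4 CCTTbb=4 CCTtBb=8 CCTtbb=8 CCttBb=4 CCttbb=4 CcTTBb=4 CcTTbb=4 CcTtBb=8 CcTtbb=8 CcttBb=4 Ccttbb=4
CcttBb hits 4/64; gcd=4; 4÷4/64÷4 = 1/16

P(CcttBb) = 1/16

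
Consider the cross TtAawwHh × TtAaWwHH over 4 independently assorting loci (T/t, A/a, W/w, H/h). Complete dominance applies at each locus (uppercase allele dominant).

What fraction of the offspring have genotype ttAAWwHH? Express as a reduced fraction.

TtAawwHh gametes: TAwH×2, TAwh×2, TawH×2, Tawh×2, tAwH×2, tAwh×2, tawH×2, tawh×2
TtAaWwHH gametes: TAWH×2, TAwH×2, TaWH×2, TawH×2, tAWH×2, tAwH×2, taWH×2, tawH×2
TtAawwHh×TtAaWwHH grid (16·16=256): TTAAWwHH=4 TTAAWwHh=4 TTAAwwHH=4 TTAAwwHh=4 TTAaWwHH=8 TTAaWwHh=8 TTAawwHH=8 TTAawwHh=8 TTaaWwHH=4 TTaaWwHh=4 TTaawwHH=4 TTaawwHh=4 TtAAWwHH=8 TtAAWwHh=8 TtAAwwHH=8 TtAAwwHh=8 TtAaWwHH=16 TtAaWwHh=16 TtAawwHH=16 TtAawwHh=16 TtaaWwHH=8 TtaaWwHh=8 TtaawwHH=8 TtaawwHh=8 ttAAWwHH=4 ttAAWwHh=4 ttAAwwHH=4 ttAAwwHh=4 ttAaWwHH=8 ttAaWwHh=8 ttAawwHH=8 ttAawwHh=8 ttaaWwHH=4 ttaaWwHh=4 ttaawwHH=4 ttaawwHh=4
ttAAWwHH hits 4/256; gcd=4; 4÷4/256÷4 = 1/64

P(ttAAWwHH) = 1/64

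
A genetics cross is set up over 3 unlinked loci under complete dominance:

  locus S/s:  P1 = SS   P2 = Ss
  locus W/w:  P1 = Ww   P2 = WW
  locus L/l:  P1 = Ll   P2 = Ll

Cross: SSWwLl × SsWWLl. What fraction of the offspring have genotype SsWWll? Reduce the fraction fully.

SSWwLl gametes: SWL×2, SWl×2, SwL×2, Swl×2
SsWWLl gametes: SWL×2, SWl×2, sWL×2, sWl×2
SSWwLl×SsWWLl grid (8·8=64): SSWWLL=4 SSWWLl=8 SSWWll=4 SSWwLL=4 SSWwLl=8 SSWwll=4 SsWWLL=4 SsWWLl=8 SsWWll=4 SsWwLL=4 SsWwLl=8 SsWwll=4
SsWWll hits 4/64; gcd=4; 4÷4/64÷4 = 1/16

P(SsWWll) = 1/16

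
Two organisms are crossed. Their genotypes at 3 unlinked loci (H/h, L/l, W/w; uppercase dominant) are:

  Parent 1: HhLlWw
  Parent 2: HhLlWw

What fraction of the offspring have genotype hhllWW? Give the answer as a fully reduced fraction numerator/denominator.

HhLlWw gametes: HLW×1, HLw×1, HlW×1, Hlw×1, hLW×1, hLw×1, hlW×1, hlw×1
HhLlWw gametes: HLW×1, HLw×1, HlW×1, Hlw×1, hLW×1, hLw×1, hlW×1, hlw×1
HhLlWw×HhLlWw grid (8·8=64): HHLLWW=1 HHLLWw=2 HHLLww=1 HHLlWW=2 HHLlWw=4 HHLlww=2 HHllWW=1 HHllWw=2 HHllww=1 HhLLWW=2 HhLLWw=4 HhLLww=2 HhLlWW=4 HhLlWw=8 HhLlww=4 HhllWW=2 HhllWw=4 Hhllww=2 hhLLWW=1 hhLLWw=2 hhLLww=1 hhLlWW=2 hhLlWw=4 hhLlww=2 hhllWW=1 hhllWw=2 hhllww=1
hhllWW hits 1/64; gcd=1; 1÷1/64÷1 = 1/64

P(hhllWW) = 1/64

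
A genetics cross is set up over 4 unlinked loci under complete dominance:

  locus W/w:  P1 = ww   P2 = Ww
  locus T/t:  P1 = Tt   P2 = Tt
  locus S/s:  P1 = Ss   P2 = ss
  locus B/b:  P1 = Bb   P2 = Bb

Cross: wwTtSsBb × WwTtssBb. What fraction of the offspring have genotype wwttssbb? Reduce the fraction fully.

wwTtSsBb gametes: wTSB×2, wTSb×2, wTsB×2, wTsb×2, wtSB×2, wtSb×2, wtsB×2, wtsb×2
WwTtssBb gametes: WTsB×2, WTsb×2, WtsB×2, Wtsb×2, wTsB×2, wTsb×2, wtsB×2, wtsb×2
wwTtSsBb×WwTtssBb grid (16·16=256): WwTTSsBB=4 WwTTSsBb=8 WwTTSsbb=4 WwTTssBB=4 WwTTssBb=8 WwTTssbb=4 WwTtSsBB=8 WwTtSsBb=16 WwTtSsbb=8 WwTtssBB=8 WwTtssBb=16 WwTtssbb=8 WwttSsBB=4 WwttSsBb=8 WwttSsbb=4 WwttssBB=4 WwttssBb=8 Wwttssbb=4 wwTTSsBB=4 wwTTSsBb=8 wwTTSsbb=4 wwTTssBB=4 wwTTssBb=8 wwTTssbb=4 wwTtSsBB=8 wwTtSsBb=16 wwTtSsbb=8 wwTtssBB=8 wwTtssBb=16 wwTtssbb=8 wwttSsBB=4 wwttSsBb=8 wwttSsbb=4 wwttssBB=4 wwttssBb=8 wwttssbb=4
wwttssbb hits 4/256; gcd=4; 4÷4/256÷4 = 1/64

P(wwttssbb) = 1/64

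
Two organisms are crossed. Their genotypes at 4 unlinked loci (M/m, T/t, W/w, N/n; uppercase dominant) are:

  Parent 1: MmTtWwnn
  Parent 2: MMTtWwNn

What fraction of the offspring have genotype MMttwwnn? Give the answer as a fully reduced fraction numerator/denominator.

P(MMttwwnn) = 1/64

MmTtWwnn gametes: MTWn×2, MTwn×2, MtWn×2, Mtwn×2, mTWn×2, mTwn×2, mtWn×2, mtwn×2
MMTtWwNn gametes: MTWN×2, MTWn×2, MTwN×2, MTwn×2, MtWN×2, MtWn×2, MtwN×2, Mtwn×2
MmTtWwnn×MMTtWwNn grid (16·16=256): MMTTWWNn=4 MMTTWWnn=4 MMTTWwNn=8 MMTTWwnn=8 MMTTwwNn=4 MMTTwwnn=4 MMTtWWNn=8 MMTtWWnn=8 MMTtWwNn=16 MMTtWwnn=16 MMTtwwNn=8 MMTtwwnn=8 MMttWWNn=4 MMttWWnn=4 MMttWwNn=8 MMttWwnn=8 MMttwwNn=4 MMttwwnn=4 MmTTWWNn=4 MmTTWWnn=4 MmTTWwNn=8 MmTTWwnn=8 MmTTwwNn=4 MmTTwwnn=4 MmTtWWNn=8 MmTtWWnn=8 MmTtWwNn=16 MmTtWwnn=16 MmTtwwNn=8 MmTtwwnn=8 MmttWWNn=4 MmttWWnn=4 MmttWwNn=8 MmttWwnn=8 MmttwwNn=4 Mmttwwnn=4
MMttwwnn hits 4/256; gcd=4; 4÷4/256÷4 = 1/64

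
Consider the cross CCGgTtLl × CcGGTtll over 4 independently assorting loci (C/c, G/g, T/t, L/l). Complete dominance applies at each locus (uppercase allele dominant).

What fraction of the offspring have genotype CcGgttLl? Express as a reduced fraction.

P(CcGgttLl) = 1/32

CCGgTtLl gametes: CGTL×2, CGTl×2, CGtL×2, CGtl×2, CgTL×2, CgTl×2, CgtL×2, Cgtl×2
CcGGTtll gametes: CGTl×4, CGtl×4, cGTl×4, cGtl×4
CCGgTtLl×CcGGTtll grid (16·16=256): CCGGTTLl=8 CCGGTTll=8 CCGGTtLl=16 CCGGTtll=16 CCGGttLl=8 CCGGttll=8 CCGgTTLl=8 CCGgTTll=8 CCGgTtLl=16 CCGgTtll=16 CCGgttLl=8 CCGgttll=8 CcGGTTLl=8 CcGGTTll=8 CcGGTtLl=16 CcGGTtll=16 CcGGttLl=8 CcGGttll=8 CcGgTTLl=8 CcGgTTll=8 CcGgTtLl=16 CcGgTtll=16 CcGgttLl=8 CcGgttll=8
CcGgttLl hits 8/256; gcd=8; 8÷8/256÷8 = 1/32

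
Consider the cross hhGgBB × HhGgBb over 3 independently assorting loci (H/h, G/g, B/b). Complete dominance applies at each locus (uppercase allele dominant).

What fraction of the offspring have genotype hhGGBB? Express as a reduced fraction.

hhGgBB gametes: hGB×4, hgB×4
HhGgBb gametes: HGB×1, HGb×1, HgB×1, Hgb×1, hGB×1, hGb×1, hgB×1, hgb×1
hhGgBB×HhGgBb grid (8·8=64): HhGGBB=4 HhGGBb=4 HhGgBB=8 HhGgBb=8 HhggBB=4 HhggBb=4 hhGGBB=4 hhGGBb=4 hhGgBB=8 hhGgBb=8 hhggBB=4 hhggBb=4
hhGGBB hits 4/64; gcd=4; 4÷4/64÷4 = 1/16

P(hhGGBB) = 1/16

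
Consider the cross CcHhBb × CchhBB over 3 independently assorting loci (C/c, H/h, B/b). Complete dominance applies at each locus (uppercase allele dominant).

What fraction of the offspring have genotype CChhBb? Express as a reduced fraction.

CcHhBb gametes: CHB×1, CHb×1, ChB×1, Chb×1, cHB×1, cHb×1, chB×1, chb×1
CchhBB gametes: ChB×4, chB×4
CcHhBb×CchhBB grid (8·8=64): CCHhBB=4 CCHhBb=4 CChhBB=4 CChhBb=4 CcHhBB=8 CcHhBb=8 CchhBB=8 CchhBb=8 ccHhBB=4 ccHhBb=4 cchhBB=4 cchhBb=4
CChhBb hits 4/64; gcd=4; 4÷4/64÷4 = 1/16

P(CChhBb) = 1/16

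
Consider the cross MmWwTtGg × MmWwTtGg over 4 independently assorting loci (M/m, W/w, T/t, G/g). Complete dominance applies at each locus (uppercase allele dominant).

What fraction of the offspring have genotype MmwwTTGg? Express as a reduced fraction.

P(MmwwTTGg) = 1/64

MmWwTtGg gametes: MWTG×1, MWTg×1, MWtG×1, MWtg×1, MwTG×1, MwTg×1, MwtG×1, Mwtg×1, mWTG×1, mWTg×1, mWtG×1, mWtg×1, mwTG×1, mwTg×1, mwtG×1, mwtg×1
MmWwTtGg gametes: MWTG×1, MWTg×1, MWtG×1, MWtg×1, MwTG×1, MwTg×1, MwtG×1, Mwtg×1, mWTG×1, mWTg×1, mWtG×1, mWtg×1, mwTG×1, mwTg×1, mwtG×1, mwtg×1
MmWwTtGg×MmWwTtGg grid (16·16=256): MMWWTTGG=1 MMWWTTGg=2 MMWWTTgg=1 MMWWTtGG=2 MMWWTtGg=4 MMWWTtgg=2 MMWWttGG=1 MMWWttGg=2 MMWWttgg=1 MMWwTTGG=2 MMWwTTGg=4 MMWwTTgg=2 MMWwTtGG=4 MMWwTtGg=8 MMWwTtgg=4 MMWwttGG=2 MMWwttGg=4 MMWwttgg=2 MMwwTTGG=1 MMwwTTGg=2 MMwwTTgg=1 MMwwTtGG=2 MMwwTtGg=4 MMwwTtgg=2 MMwwttGG=1 MMwwttGg=2 MMwwttgg=1 MmWWTTGG=2 MmWWTTGg=4 MmWWTTgg=2 MmWWTtGG=4 MmWWTtGg=8 MmWWTtgg=4 MmWWttGG=2 MmWWttGg=4 MmWWttgg=2 MmWwTTGG=4 MmWwTTGg=8 MmWwTTgg=4 MmWwTtGG=8 MmWwTtGg=16 MmWwTtgg=8 MmWwttGG=4 MmWwttGg=8 MmWwttgg=4 MmwwTTGG=2 MmwwTTGg=4 MmwwTTgg=2 MmwwTtGG=4 MmwwTtGg=8 MmwwTtgg=4 MmwwttGG=2 MmwwttGg=4 Mmwwttgg=2 mmWWTTGG=1 mmWWTTGg=2 mmWWTTgg=1 mmWWTtGG=2 mmWWTtGg=4 mmWWTtgg=2 mmWWttGG=1 mmWWttGg=2 mmWWttgg=1 mmWwTTGG=2 mmWwTTGg=4 mmWwTTgg=2 mmWwTtGG=4 mmWwTtGg=8 mmWwTtgg=4 mmWwttGG=2 mmWwttGg=4 mmWwttgg=2 mmwwTTGG=1 mmwwTTGg=2 mmwwTTgg=1 mmwwTtGG=2 mmwwTtGg=4 mmwwTtgg=2 mmwwttGG=1 mmwwttGg=2 mmwwttgg=1
MmwwTTGg hits 4/256; gcd=4; 4÷4/256÷4 = 1/64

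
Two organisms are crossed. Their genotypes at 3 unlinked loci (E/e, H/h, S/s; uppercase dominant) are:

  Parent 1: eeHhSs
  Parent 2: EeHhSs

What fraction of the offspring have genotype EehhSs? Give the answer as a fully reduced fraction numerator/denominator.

P(EehhSs) = 1/16

eeHhSs gametes: eHS×2, eHs×2, ehS×2, ehs×2
EeHhSs gametes: EHS×1, EHs×1, EhS×1, Ehs×1, eHS×1, eHs×1, ehS×1, ehs×1
eeHhSs×EeHhSs grid (8·8=64): EeHHSS=2 EeHHSs=4 EeHHss=2 EeHhSS=4 EeHhSs=8 EeHhss=4 EehhSS=2 EehhSs=4 Eehhss=2 eeHHSS=2 eeHHSs=4 eeHHss=2 eeHhSS=4 eeHhSs=8 eeHhss=4 eehhSS=2 eehhSs=4 eehhss=2
EehhSs hits 4/64; gcd=4; 4÷4/64÷4 = 1/16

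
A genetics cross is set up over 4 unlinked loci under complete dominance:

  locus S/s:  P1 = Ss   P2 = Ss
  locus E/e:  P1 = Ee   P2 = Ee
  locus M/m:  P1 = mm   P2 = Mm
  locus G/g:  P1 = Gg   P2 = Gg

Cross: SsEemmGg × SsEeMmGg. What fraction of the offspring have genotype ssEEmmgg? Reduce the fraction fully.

SsEemmGg gametes: SEmG×2, SEmg×2, SemG×2, Semg×2, sEmG×2, sEmg×2, semG×2, semg×2
SsEeMmGg gametes: SEMG×1, SEMg×1, SEmG×1, SEmg×1, SeMG×1, SeMg×1, SemG×1, Semg×1, sEMG×1, sEMg×1, sEmG×1, sEmg×1, seMG×1, seMg×1, semG×1, semg×1
SsEemmGg×SsEeMmGg grid (16·16=256): SSEEMmGG=2 SSEEMmGg=4 SSEEMmgg=2 SSEEmmGG=2 SSEEmmGg=4 SSEEmmgg=2 SSEeMmGG=4 SSEeMmGg=8 SSEeMmgg=4 SSEemmGG=4 SSEemmGg=8 SSEemmgg=4 SSeeMmGG=2 SSeeMmGg=4 SSeeMmgg=2 SSeemmGG=2 SSeemmGg=4 SSeemmgg=2 SsEEMmGG=4 SsEEMmGg=8 SsEEMmgg=4 SsEEmmGG=4 SsEEmmGg=8 SsEEmmgg=4 SsEeMmGG=8 SsEeMmGg=16 SsEeMmgg=8 SsEemmGG=8 SsEemmGg=16 SsEemmgg=8 SseeMmGG=4 SseeMmGg=8 SseeMmgg=4 SseemmGG=4 SseemmGg=8 Sseemmgg=4 ssEEMmGG=2 ssEEMmGg=4 ssEEMmgg=2 ssEEmmGG=2 ssEEmmGg=4 ssEEmmgg=2 ssEeMmGG=4 ssEeMmGg=8 ssEeMmgg=4 ssEemmGG=4 ssEemmGg=8 ssEemmgg=4 sseeMmGG=2 sseeMmGg=4 sseeMmgg=2 sseemmGG=2 sseemmGg=4 sseemmgg=2
ssEEmmgg hits 2/256; gcd=2; 2÷2/256÷2 = 1/128

P(ssEEmmgg) = 1/128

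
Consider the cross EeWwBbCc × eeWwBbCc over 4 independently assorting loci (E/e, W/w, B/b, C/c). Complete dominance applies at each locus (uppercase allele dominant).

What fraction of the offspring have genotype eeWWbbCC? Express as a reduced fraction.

EeWwBbCc gametes: EWBC×1, EWBc×1, EWbC×1, EWbc×1, EwBC×1, EwBc×1, EwbC×1, Ewbc×1, eWBC×1, eWBc×1, eWbC×1, eWbc×1, ewBC×1, ewBc×1, ewbC×1, ewbc×1
eeWwBbCc gametes: eWBC×2, eWBc×2, eWbC×2, eWbc×2, ewBC×2, ewBc×2, ewbC×2, ewbc×2
EeWwBbCc×eeWwBbCc grid (16·16=256): EeWWBBCC=2 EeWWBBCc=4 EeWWBBcc=2 EeWWBbCC=4 EeWWBbCc=8 EeWWBbcc=4 EeWWbbCC=2 EeWWbbCc=4 EeWWbbcc=2 EeWwBBCC=4 EeWwBBCc=8 EeWwBBcc=4 EeWwBbCC=8 EeWwBbCc=16 EeWwBbcc=8 EeWwbbCC=4 EeWwbbCc=8 EeWwbbcc=4 EewwBBCC=2 EewwBBCc=4 EewwBBcc=2 EewwBbCC=4 EewwBbCc=8 EewwBbcc=4 EewwbbCC=2 EewwbbCc=4 Eewwbbcc=2 eeWWBBCC=2 eeWWBBCc=4 eeWWBBcc=2 eeWWBbCC=4 eeWWBbCc=8 eeWWBbcc=4 eeWWbbCC=2 eeWWbbCc=4 eeWWbbcc=2 eeWwBBCC=4 eeWwBBCc=8 eeWwBBcc=4 eeWwBbCC=8 eeWwBbCc=16 eeWwBbcc=8 eeWwbbCC=4 eeWwbbCc=8 eeWwbbcc=4 eewwBBCC=2 eewwBBCc=4 eewwBBcc=2 eewwBbCC=4 eewwBbCc=8 eewwBbcc=4 eewwbbCC=2 eewwbbCc=4 eewwbbcc=2
eeWWbbCC hits 2/256; gcd=2; 2÷2/256÷2 = 1/128

P(eeWWbbCC) = 1/128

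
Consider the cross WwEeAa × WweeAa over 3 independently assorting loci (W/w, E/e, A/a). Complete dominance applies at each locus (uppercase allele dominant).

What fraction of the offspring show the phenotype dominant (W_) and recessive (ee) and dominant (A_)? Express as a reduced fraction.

P(W_ ee A_) = 9/32

WwEeAa gametes: WEA×1, WEa×1, WeA×1, Wea×1, wEA×1, wEa×1, weA×1, wea×1
WweeAa gametes: WeA×2, Wea×2, weA×2, wea×2
WwEeAa×WweeAa grid (8·8=64): WWEeAA=2 WWEeAa=4 WWEeaa=2 WWeeAA=2 WWeeAa=4 WWeeaa=2 WwEeAA=4 WwEeAa=8 WwEeaa=4 WweeAA=4 WweeAa=8 Wweeaa=4 wwEeAA=2 wwEeAa=4 wwEeaa=2 wweeAA=2 wweeAa=4 wweeaa=2
W_ ee A_ hits 18/64; gcd=2; 18÷2/64÷2 = 9/32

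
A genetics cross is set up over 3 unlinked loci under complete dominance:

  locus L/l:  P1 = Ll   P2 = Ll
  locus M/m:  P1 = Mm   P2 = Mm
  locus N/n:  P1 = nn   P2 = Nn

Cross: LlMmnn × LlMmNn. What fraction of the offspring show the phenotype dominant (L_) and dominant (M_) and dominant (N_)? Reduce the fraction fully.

P(L_ M_ N_) = 9/32

LlMmnn gametes: LMn×2, Lmn×2, lMn×2, lmn×2
LlMmNn gametes: LMN×1, LMn×1, LmN×1, Lmn×1, lMN×1, lMn×1, lmN×1, lmn×1
LlMmnn×LlMmNn grid (8·8=64): LLMMNn=2 LLMMnn=2 LLMmNn=4 LLMmnn=4 LLmmNn=2 LLmmnn=2 LlMMNn=4 LlMMnn=4 LlMmNn=8 LlMmnn=8 LlmmNn=4 Llmmnn=4 llMMNn=2 llMMnn=2 llMmNn=4 llMmnn=4 llmmNn=2 llmmnn=2
L_ M_ N_ hits 18/64; gcd=2; 18÷2/64÷2 = 9/32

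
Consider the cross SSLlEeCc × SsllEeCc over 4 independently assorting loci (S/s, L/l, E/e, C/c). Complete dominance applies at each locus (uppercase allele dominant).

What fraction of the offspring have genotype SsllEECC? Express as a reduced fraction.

SSLlEeCc gametes: SLEC×2, SLEc×2, SLeC×2, SLec×2, SlEC×2, SlEc×2, SleC×2, Slec×2
SsllEeCc gametes: SlEC×2, SlEc×2, SleC×2, Slec×2, slEC×2, slEc×2, sleC×2, slec×2
SSLlEeCc×SsllEeCc grid (16·16=256): SSLlEECC=4 SSLlEECc=8 SSLlEEcc=4 SSLlEeCC=8 SSLlEeCc=16 SSLlEecc=8 SSLleeCC=4 SSLleeCc=8 SSLleecc=4 SSllEECC=4 SSllEECc=8 SSllEEcc=4 SSllEeCC=8 SSllEeCc=16 SSllEecc=8 SSlleeCC=4 SSlleeCc=8 SSlleecc=4 SsLlEECC=4 SsLlEECc=8 SsLlEEcc=4 SsLlEeCC=8 SsLlEeCc=16 SsLlEecc=8 SsLleeCC=4 SsLleeCc=8 SsLleecc=4 SsllEECC=4 SsllEECc=8 SsllEEcc=4 SsllEeCC=8 SsllEeCc=16 SsllEecc=8 SslleeCC=4 SslleeCc=8 Sslleecc=4
SsllEECC hits 4/256; gcd=4; 4÷4/256÷4 = 1/64

P(SsllEECC) = 1/64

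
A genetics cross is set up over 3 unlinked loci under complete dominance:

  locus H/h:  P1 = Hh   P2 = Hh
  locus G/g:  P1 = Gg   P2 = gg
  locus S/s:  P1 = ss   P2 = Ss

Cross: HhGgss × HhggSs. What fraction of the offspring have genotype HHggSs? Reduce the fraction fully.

P(HHggSs) = 1/16

HhGgss gametes: HGs×2, Hgs×2, hGs×2, hgs×2
HhggSs gametes: HgS×2, Hgs×2, hgS×2, hgs×2
HhGgss×HhggSs grid (8·8=64): HHGgSs=4 HHGgss=4 HHggSs=4 HHggss=4 HhGgSs=8 HhGgss=8 HhggSs=8 Hhggss=8 hhGgSs=4 hhGgss=4 hhggSs=4 hhggss=4
HHggSs hits 4/64; gcd=4; 4÷4/64÷4 = 1/16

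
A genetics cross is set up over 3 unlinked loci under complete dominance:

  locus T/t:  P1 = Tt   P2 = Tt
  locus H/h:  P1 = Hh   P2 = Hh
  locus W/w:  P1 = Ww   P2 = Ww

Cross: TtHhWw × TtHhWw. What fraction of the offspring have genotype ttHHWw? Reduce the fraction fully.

TtHhWw gametes: THW×1, THw×1, ThW×1, Thw×1, tHW×1, tHw×1, thW×1, thw×1
TtHhWw gametes: THW×1, THw×1, ThW×1, Thw×1, tHW×1, tHw×1, thW×1, thw×1
TtHhWw×TtHhWw grid (8·8=64): TTHHWW=1 TTHHWw=2 TTHHww=1 TTHhWW=2 TTHhWw=4 TTHhww=2 TThhWW=1 TThhWw=2 TThhww=1 TtHHWW=2 TtHHWw=4 TtHHww=2 TtHhWW=4 TtHhWw=8 TtHhww=4 TthhWW=2 TthhWw=4 Tthhww=2 ttHHWW=1 ttHHWw=2 ttHHww=1 ttHhWW=2 ttHhWw=4 ttHhww=2 tthhWW=1 tthhWw=2 tthhww=1
ttHHWw hits 2/64; gcd=2; 2÷2/64÷2 = 1/32

P(ttHHWw) = 1/32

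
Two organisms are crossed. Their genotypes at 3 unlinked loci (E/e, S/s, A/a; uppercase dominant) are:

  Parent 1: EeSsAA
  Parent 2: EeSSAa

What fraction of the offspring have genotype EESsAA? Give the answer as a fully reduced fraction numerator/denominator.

P(EESsAA) = 1/16

EeSsAA gametes: ESA×2, EsA×2, eSA×2, esA×2
EeSSAa gametes: ESA×2, ESa×2, eSA×2, eSa×2
EeSsAA×EeSSAa grid (8·8=64): EESSAA=4 EESSAa=4 EESsAA=4 EESsAa=4 EeSSAA=8 EeSSAa=8 EeSsAA=8 EeSsAa=8 eeSSAA=4 eeSSAa=4 eeSsAA=4 eeSsAa=4
EESsAA hits 4/64; gcd=4; 4÷4/64÷4 = 1/16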